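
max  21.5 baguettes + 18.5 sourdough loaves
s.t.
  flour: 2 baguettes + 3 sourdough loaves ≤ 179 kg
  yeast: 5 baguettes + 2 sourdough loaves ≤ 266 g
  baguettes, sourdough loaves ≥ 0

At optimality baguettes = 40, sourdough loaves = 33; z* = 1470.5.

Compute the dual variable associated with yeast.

At the optimum: flour uses 179 of 179 (binding); yeast uses 266 of 266 (binding).
Dual feasibility on the basic columns requires 2·y_flour + 5·y_yeast = 21.5, 3·y_flour + 2·y_yeast = 18.5.
→ y_flour = 4.5 and y_yeast = 2.5.
Shadow price of yeast = 2.5.

2.5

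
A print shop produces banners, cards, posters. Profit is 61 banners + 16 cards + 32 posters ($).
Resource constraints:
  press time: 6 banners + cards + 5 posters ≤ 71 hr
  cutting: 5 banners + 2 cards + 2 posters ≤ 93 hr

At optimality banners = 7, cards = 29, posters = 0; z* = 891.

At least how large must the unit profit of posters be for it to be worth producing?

At the optimum: press time uses 71 of 71 (binding); cutting uses 93 of 93 (binding).
Dual feasibility on the basic columns requires 6·y_press time + 5·y_cutting = 61, 1·y_press time + 2·y_cutting = 16.
Solving: y_press time = 6, y_cutting = 5.
posters enters the basis when its profit ≥ yᵀa₃ = 6·5 + 5·2 = 40.

40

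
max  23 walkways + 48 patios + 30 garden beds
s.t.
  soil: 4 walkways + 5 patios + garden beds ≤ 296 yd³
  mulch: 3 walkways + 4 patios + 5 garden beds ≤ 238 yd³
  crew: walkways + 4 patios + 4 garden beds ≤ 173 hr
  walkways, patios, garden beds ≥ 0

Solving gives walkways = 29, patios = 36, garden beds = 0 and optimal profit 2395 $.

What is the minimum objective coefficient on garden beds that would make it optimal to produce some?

Binding: soil and crew. Non-binding: mulch (7 unused).
Slack constraints have shadow price 0 (complementary slackness).
The binding rows give the dual system: 4·y_soil + 1·y_crew = 23 and 5·y_soil + 4·y_crew = 48.
→ y_soil = 4 and y_crew = 7.
garden beds enters the basis when its profit ≥ yᵀa₃ = 4·1 + 7·4 = 32.

32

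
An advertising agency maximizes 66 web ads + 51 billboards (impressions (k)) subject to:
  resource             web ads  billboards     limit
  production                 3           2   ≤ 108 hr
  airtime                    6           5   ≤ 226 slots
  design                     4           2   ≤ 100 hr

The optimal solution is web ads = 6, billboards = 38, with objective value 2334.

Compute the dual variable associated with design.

Binding: airtime and design. Non-binding: production (14 unused).
By complementary slackness, y = 0 for the non-binding constraint.
From A_Bᵀ y = c: 6·y_airtime + 4·y_design = 66; 5·y_airtime + 2·y_design = 51.
Solving: y_airtime = 9, y_design = 3.
Shadow price of design = 3.

3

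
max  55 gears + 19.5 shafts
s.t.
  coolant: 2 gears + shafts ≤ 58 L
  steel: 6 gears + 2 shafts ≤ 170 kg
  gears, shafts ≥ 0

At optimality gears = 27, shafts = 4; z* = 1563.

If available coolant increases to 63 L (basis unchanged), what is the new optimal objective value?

At the optimum: coolant uses 58 of 58 (binding); steel uses 170 of 170 (binding).
From A_Bᵀ y = c: 2·y_coolant + 6·y_steel = 55; 1·y_coolant + 2·y_steel = 19.5.
This yields shadow prices y_coolant = 3.5, y_steel = 8.
Δz = y_coolant·Δb = 3.5 × (5) = 17.5, so new z* = 1563 + 17.5 = 1580.5.

1580.5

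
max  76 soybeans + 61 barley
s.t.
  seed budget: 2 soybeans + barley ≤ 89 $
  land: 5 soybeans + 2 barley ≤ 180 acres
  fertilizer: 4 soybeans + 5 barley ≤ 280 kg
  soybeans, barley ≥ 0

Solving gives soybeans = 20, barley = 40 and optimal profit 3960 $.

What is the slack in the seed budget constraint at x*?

seed budget used = 2·20 + 1·40 = 80; slack = 89 − 80 = 9.

9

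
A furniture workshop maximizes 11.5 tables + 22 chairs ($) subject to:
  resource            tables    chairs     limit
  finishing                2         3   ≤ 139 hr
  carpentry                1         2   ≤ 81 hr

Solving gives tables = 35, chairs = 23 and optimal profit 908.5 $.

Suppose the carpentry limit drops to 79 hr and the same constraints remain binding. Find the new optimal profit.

Both finishing and carpentry are binding at x*.
Dual feasibility on the basic columns requires 2·y_finishing + 1·y_carpentry = 11.5, 3·y_finishing + 2·y_carpentry = 22.
→ y_finishing = 1 and y_carpentry = 9.5.
Δz = y_carpentry·Δb = 9.5 × (-2) = -19, so new z* = 908.5 − 19 = 889.5.

889.5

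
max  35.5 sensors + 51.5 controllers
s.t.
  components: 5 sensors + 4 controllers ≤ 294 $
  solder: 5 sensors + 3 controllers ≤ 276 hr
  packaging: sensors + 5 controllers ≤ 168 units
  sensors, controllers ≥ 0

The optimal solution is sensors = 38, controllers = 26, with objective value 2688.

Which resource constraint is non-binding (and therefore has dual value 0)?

components: 294/294 (binding)
solder: 268/276 (slack 8)
packaging: 168/168 (binding)
By complementary slackness, a constraint with positive slack has shadow price 0 → solder.

solder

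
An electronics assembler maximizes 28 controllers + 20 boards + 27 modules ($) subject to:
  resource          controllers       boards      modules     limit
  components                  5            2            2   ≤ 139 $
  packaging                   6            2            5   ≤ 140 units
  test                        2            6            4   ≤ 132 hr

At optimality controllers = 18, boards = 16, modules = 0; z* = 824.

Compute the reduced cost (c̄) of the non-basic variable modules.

Check each constraint at x*: components 122/139 (slack 17); packaging 140/140 (tight); test 132/132 (tight).
Slack constraints have shadow price 0 (complementary slackness).
From A_Bᵀ y = c: 6·y_packaging + 2·y_test = 28; 2·y_packaging + 6·y_test = 20.
→ y_packaging = 4 and y_test = 2.
Reduced cost of modules: c₃ − yᵀa₃ = 27 − (4·5 + 2·4) = 27 − 28 = -1.

-1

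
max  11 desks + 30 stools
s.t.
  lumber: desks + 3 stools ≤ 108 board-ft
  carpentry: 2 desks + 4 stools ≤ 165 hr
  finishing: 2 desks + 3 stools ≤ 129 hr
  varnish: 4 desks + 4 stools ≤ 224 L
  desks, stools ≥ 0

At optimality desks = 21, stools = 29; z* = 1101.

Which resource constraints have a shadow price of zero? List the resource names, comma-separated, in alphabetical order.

lumber: 108/108 (binding)
carpentry: 158/165 (slack 7)
finishing: 129/129 (binding)
varnish: 200/224 (slack 24)
By complementary slackness, a constraint with positive slack has shadow price 0 → carpentry, varnish.

carpentry, varnish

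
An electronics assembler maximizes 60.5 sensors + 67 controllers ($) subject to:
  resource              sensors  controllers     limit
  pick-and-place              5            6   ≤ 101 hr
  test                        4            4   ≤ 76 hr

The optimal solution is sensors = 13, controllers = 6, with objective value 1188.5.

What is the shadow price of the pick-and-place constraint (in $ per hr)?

At the optimum: pick-and-place uses 101 of 101 (binding); test uses 76 of 76 (binding).
From A_Bᵀ y = c: 5·y_pick-and-place + 4·y_test = 60.5; 6·y_pick-and-place + 4·y_test = 67.
This yields shadow prices y_pick-and-place = 6.5, y_test = 7.
Shadow price of pick-and-place = 6.5.

6.5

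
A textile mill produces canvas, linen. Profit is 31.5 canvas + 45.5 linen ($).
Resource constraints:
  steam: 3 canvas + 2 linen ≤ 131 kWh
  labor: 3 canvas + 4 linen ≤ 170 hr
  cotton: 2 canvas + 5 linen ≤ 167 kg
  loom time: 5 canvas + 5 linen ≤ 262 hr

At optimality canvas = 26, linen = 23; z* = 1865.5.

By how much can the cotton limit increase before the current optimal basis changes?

Binding constraints: labor, cotton. The basis is B = [[3,4],[2,5]] with det 7.
Per unit increase in cotton, x* moves by d = (-0.5714, 0.4286).
The basis stays optimal until canvas reaches 0; allowable increase = 45.5 kg.

45.5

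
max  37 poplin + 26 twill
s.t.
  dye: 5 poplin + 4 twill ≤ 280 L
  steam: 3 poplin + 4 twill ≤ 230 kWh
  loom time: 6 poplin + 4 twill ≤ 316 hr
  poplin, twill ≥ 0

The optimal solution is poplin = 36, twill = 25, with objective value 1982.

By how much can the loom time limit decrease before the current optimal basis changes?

Binding constraints: dye, loom time. The basis is B = [[5,4],[6,4]] with det -4.
Per unit decrease in loom time, x* moves by d = (-1, 1.25).
The basis stays optimal until steam becomes binding; allowable decrease = 11 hr.

11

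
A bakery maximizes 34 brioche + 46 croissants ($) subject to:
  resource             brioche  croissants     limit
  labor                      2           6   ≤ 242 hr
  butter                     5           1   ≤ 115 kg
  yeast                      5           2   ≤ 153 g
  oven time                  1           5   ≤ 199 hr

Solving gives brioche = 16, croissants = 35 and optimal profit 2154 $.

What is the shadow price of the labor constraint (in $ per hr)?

At the optimum: labor uses 242 of 242 (binding); butter uses 115 of 115 (binding); yeast uses 150 of 153 (slack = 3); oven time uses 191 of 199 (slack = 8).
By complementary slackness, y = 0 for the non-binding constraints.
The binding rows give the dual system: 2·y_labor + 5·y_butter = 34 and 6·y_labor + 1·y_butter = 46.
Solving: y_labor = 7, y_butter = 4.
Shadow price of labor = 7.

7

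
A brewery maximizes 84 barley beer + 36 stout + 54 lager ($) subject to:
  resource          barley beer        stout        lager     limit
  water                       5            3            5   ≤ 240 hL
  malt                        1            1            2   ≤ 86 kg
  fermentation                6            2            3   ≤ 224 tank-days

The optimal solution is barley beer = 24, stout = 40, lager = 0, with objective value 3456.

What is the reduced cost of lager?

-3

At the optimum: water uses 240 of 240 (binding); malt uses 64 of 86 (slack = 22); fermentation uses 224 of 224 (binding).
Since malt is not tight, its dual is 0.
From A_Bᵀ y = c: 5·y_water + 6·y_fermentation = 84; 3·y_water + 2·y_fermentation = 36.
This yields shadow prices y_water = 6, y_fermentation = 9.
Reduced cost of lager: c₃ − yᵀa₃ = 54 − (6·5 + 9·3) = 54 − 57 = -3.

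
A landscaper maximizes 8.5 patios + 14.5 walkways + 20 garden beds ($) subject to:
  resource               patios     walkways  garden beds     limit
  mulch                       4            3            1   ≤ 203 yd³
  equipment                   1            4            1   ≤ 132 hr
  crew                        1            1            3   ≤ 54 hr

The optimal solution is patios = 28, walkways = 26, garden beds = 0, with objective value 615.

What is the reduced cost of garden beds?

-1.5

Check each constraint at x*: mulch 190/203 (slack 13); equipment 132/132 (tight); crew 54/54 (tight).
Since mulch is not tight, its dual is 0.
From A_Bᵀ y = c: 1·y_equipment + 1·y_crew = 8.5; 4·y_equipment + 1·y_crew = 14.5.
Solving: y_equipment = 2, y_crew = 6.5.
Reduced cost of garden beds: c₃ − yᵀa₃ = 20 − (2·1 + 6.5·3) = 20 − 21.5 = -1.5.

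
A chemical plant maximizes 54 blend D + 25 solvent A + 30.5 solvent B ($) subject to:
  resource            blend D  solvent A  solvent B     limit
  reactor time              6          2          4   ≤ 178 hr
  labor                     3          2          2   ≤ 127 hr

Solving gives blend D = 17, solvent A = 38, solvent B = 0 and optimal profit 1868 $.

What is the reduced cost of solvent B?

-5.5

Both reactor time and labor are binding at x*.
The binding rows give the dual system: 6·y_reactor time + 3·y_labor = 54 and 2·y_reactor time + 2·y_labor = 25.
Solving: y_reactor time = 5.5, y_labor = 7.
Reduced cost of solvent B: c₃ − yᵀa₃ = 30.5 − (5.5·4 + 7·2) = 30.5 − 36 = -5.5.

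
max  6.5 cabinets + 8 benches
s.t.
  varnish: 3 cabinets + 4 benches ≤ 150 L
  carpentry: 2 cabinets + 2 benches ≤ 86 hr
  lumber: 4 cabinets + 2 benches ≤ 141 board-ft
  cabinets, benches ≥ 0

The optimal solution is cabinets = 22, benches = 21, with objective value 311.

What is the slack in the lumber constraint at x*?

lumber used = 4·22 + 2·21 = 130; slack = 141 − 130 = 11.

11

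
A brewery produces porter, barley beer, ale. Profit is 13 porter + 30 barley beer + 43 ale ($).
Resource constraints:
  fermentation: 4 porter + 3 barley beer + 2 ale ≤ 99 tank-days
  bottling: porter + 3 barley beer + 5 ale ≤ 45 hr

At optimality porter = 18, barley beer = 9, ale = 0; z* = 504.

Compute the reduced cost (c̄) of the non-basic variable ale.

Check each constraint at x*: fermentation 99/99 (tight); bottling 45/45 (tight).
Dual feasibility on the basic columns requires 4·y_fermentation + 1·y_bottling = 13, 3·y_fermentation + 3·y_bottling = 30.
Solving: y_fermentation = 1, y_bottling = 9.
Reduced cost of ale: c₃ − yᵀa₃ = 43 − (1·2 + 9·5) = 43 − 47 = -4.

-4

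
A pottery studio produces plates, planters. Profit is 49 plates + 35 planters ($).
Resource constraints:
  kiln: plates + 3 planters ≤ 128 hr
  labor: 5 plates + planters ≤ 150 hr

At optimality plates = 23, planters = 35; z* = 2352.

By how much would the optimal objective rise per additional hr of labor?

At the optimum: kiln uses 128 of 128 (binding); labor uses 150 of 150 (binding).
From A_Bᵀ y = c: 1·y_kiln + 5·y_labor = 49; 3·y_kiln + 1·y_labor = 35.
Solving: y_kiln = 9, y_labor = 8.
Shadow price of labor = 8.

8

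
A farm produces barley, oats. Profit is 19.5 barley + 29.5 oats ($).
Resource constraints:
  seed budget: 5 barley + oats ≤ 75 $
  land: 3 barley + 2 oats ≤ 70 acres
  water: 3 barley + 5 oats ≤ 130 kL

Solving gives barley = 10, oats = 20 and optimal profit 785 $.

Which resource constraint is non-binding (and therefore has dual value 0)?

seed budget

seed budget: 70/75 (slack 5)
land: 70/70 (binding)
water: 130/130 (binding)
By complementary slackness, a constraint with positive slack has shadow price 0 → seed budget.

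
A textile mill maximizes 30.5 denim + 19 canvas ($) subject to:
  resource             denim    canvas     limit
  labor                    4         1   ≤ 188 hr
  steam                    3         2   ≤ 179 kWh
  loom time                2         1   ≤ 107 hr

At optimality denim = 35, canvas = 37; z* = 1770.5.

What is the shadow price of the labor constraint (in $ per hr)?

0

Binding: steam and loom time. Non-binding: labor (11 unused).
Slack constraints have shadow price 0 (complementary slackness).
From A_Bᵀ y = c: 3·y_steam + 2·y_loom time = 30.5; 2·y_steam + 1·y_loom time = 19.
Solving: y_steam = 7.5, y_loom time = 4.
Shadow price of labor = 0.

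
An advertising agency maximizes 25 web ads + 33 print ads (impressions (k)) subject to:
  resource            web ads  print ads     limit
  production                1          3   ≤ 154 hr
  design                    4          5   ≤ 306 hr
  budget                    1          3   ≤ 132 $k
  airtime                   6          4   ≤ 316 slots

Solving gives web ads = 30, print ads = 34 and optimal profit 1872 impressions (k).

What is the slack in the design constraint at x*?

design used = 4·30 + 5·34 = 290; slack = 306 − 290 = 16.

16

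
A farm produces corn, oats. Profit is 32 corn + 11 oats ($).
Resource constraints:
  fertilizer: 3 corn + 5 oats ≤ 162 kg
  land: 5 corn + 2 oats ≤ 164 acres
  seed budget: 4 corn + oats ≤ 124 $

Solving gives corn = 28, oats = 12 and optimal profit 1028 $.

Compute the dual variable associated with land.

4

Check each constraint at x*: fertilizer 144/162 (slack 18); land 164/164 (tight); seed budget 124/124 (tight).
Slack constraints have shadow price 0 (complementary slackness).
Dual feasibility on the basic columns requires 5·y_land + 4·y_seed budget = 32, 2·y_land + 1·y_seed budget = 11.
Solving: y_land = 4, y_seed budget = 3.
Shadow price of land = 4.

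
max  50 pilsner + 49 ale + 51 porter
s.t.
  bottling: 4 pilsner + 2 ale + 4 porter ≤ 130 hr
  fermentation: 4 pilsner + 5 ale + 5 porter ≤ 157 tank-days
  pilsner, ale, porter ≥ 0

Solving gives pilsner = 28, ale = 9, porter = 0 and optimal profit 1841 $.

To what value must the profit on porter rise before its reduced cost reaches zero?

At the optimum: bottling uses 130 of 130 (binding); fermentation uses 157 of 157 (binding).
Dual feasibility on the basic columns requires 4·y_bottling + 4·y_fermentation = 50, 2·y_bottling + 5·y_fermentation = 49.
→ y_bottling = 4.5 and y_fermentation = 8.
porter enters the basis when its profit ≥ yᵀa₃ = 4.5·4 + 8·5 = 58.

58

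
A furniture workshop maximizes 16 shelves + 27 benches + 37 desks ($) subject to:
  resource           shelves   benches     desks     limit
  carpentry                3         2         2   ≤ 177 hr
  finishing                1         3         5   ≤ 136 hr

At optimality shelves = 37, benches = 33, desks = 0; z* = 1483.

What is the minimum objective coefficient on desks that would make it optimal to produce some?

Both carpentry and finishing are binding at x*.
The binding rows give the dual system: 3·y_carpentry + 1·y_finishing = 16 and 2·y_carpentry + 3·y_finishing = 27.
→ y_carpentry = 3 and y_finishing = 7.
desks enters the basis when its profit ≥ yᵀa₃ = 3·2 + 7·5 = 41.

41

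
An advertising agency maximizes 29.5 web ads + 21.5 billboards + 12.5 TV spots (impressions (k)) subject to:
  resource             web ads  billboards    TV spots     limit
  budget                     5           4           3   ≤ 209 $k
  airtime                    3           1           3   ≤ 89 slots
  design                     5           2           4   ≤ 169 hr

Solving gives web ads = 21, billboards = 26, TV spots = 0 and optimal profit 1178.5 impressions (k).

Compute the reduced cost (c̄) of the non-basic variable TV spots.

Binding: budget and airtime. Non-binding: design (12 unused).
By complementary slackness, y = 0 for the non-binding constraint.
The binding rows give the dual system: 5·y_budget + 3·y_airtime = 29.5 and 4·y_budget + 1·y_airtime = 21.5.
→ y_budget = 5 and y_airtime = 1.5.
Reduced cost of TV spots: c₃ − yᵀa₃ = 12.5 − (5·3 + 1.5·3) = 12.5 − 19.5 = -7.

-7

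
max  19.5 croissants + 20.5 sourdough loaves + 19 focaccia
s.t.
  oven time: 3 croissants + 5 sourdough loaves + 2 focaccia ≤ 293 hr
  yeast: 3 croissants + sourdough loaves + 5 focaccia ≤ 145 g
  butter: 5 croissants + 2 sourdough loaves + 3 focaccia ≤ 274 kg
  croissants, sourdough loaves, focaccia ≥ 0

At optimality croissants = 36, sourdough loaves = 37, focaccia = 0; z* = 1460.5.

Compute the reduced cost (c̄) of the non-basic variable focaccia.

At the optimum: oven time uses 293 of 293 (binding); yeast uses 145 of 145 (binding); butter uses 254 of 274 (slack = 20).
Since butter is not tight, its dual is 0.
The binding rows give the dual system: 3·y_oven time + 3·y_yeast = 19.5 and 5·y_oven time + 1·y_yeast = 20.5.
→ y_oven time = 3.5 and y_yeast = 3.
Reduced cost of focaccia: c₃ − yᵀa₃ = 19 − (3.5·2 + 3·5) = 19 − 22 = -3.

-3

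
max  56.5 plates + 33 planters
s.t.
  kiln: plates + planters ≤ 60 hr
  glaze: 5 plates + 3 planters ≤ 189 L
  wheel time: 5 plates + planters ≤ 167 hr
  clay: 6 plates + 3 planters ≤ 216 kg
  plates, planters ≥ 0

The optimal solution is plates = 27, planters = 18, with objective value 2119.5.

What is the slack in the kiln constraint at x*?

15

kiln used = 1·27 + 1·18 = 45; slack = 60 − 45 = 15.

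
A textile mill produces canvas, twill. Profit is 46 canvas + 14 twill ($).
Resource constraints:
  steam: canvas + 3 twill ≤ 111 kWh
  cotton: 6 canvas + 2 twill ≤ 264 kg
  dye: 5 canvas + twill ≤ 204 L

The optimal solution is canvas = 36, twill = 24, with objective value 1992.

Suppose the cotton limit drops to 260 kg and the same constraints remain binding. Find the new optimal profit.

1968

Binding: cotton and dye. Non-binding: steam (3 unused).
By complementary slackness, y = 0 for the non-binding constraint.
The binding rows give the dual system: 6·y_cotton + 5·y_dye = 46 and 2·y_cotton + 1·y_dye = 14.
→ y_cotton = 6 and y_dye = 2.
Δz = y_cotton·Δb = 6 × (-4) = -24, so new z* = 1992 − 24 = 1968.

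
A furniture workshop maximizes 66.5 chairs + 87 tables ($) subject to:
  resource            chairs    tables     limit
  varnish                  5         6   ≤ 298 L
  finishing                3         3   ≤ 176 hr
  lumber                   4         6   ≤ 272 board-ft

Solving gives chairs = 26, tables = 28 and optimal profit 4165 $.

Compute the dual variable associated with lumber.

6

At the optimum: varnish uses 298 of 298 (binding); finishing uses 162 of 176 (slack = 14); lumber uses 272 of 272 (binding).
Slack constraints have shadow price 0 (complementary slackness).
Dual feasibility on the basic columns requires 5·y_varnish + 4·y_lumber = 66.5, 6·y_varnish + 6·y_lumber = 87.
Solving: y_varnish = 8.5, y_lumber = 6.
Shadow price of lumber = 6.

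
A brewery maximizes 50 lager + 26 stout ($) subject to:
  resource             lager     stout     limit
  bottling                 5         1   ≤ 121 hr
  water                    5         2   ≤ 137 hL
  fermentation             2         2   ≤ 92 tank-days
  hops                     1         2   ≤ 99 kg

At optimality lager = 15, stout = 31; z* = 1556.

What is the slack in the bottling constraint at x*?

15

bottling used = 5·15 + 1·31 = 106; slack = 121 − 106 = 15.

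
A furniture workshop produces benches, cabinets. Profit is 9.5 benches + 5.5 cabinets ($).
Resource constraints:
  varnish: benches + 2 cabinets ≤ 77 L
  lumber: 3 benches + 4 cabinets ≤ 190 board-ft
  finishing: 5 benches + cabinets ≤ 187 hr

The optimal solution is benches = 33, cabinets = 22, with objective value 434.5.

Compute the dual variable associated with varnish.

At the optimum: varnish uses 77 of 77 (binding); lumber uses 187 of 190 (slack = 3); finishing uses 187 of 187 (binding).
Slack constraints have shadow price 0 (complementary slackness).
The binding rows give the dual system: 1·y_varnish + 5·y_finishing = 9.5 and 2·y_varnish + 1·y_finishing = 5.5.
Solving: y_varnish = 2, y_finishing = 1.5.
Shadow price of varnish = 2.

2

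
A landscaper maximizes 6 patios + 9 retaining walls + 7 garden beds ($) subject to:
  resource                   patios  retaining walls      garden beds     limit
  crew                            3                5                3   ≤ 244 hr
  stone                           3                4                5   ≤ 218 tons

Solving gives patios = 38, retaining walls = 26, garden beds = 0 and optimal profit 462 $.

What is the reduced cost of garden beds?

At the optimum: crew uses 244 of 244 (binding); stone uses 218 of 218 (binding).
The binding rows give the dual system: 3·y_crew + 3·y_stone = 6 and 5·y_crew + 4·y_stone = 9.
This yields shadow prices y_crew = 1, y_stone = 1.
Reduced cost of garden beds: c₃ − yᵀa₃ = 7 − (1·3 + 1·5) = 7 − 8 = -1.

-1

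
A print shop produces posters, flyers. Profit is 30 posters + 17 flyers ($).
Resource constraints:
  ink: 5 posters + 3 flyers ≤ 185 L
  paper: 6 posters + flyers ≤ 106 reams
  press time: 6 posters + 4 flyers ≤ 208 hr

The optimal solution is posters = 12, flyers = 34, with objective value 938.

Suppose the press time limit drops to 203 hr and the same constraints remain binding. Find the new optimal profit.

918

Check each constraint at x*: ink 162/185 (slack 23); paper 106/106 (tight); press time 208/208 (tight).
Since ink is not tight, its dual is 0.
Dual feasibility on the basic columns requires 6·y_paper + 6·y_press time = 30, 1·y_paper + 4·y_press time = 17.
→ y_paper = 1 and y_press time = 4.
Δz = y_press time·Δb = 4 × (-5) = -20, so new z* = 938 − 20 = 918.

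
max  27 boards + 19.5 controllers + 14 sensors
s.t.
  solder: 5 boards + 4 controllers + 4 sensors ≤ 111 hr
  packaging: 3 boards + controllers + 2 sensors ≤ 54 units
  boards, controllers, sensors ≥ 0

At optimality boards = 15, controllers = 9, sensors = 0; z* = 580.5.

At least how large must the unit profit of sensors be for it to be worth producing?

21

At the optimum: solder uses 111 of 111 (binding); packaging uses 54 of 54 (binding).
The binding rows give the dual system: 5·y_solder + 3·y_packaging = 27 and 4·y_solder + 1·y_packaging = 19.5.
This yields shadow prices y_solder = 4.5, y_packaging = 1.5.
sensors enters the basis when its profit ≥ yᵀa₃ = 4.5·4 + 1.5·2 = 21.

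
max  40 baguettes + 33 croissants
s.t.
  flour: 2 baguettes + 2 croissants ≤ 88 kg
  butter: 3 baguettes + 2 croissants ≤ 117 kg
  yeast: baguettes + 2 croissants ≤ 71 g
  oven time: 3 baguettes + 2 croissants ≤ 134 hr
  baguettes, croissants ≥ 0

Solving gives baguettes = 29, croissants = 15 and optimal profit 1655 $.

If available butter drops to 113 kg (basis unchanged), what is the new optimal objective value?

At the optimum: flour uses 88 of 88 (binding); butter uses 117 of 117 (binding); yeast uses 59 of 71 (slack = 12); oven time uses 117 of 134 (slack = 17).
Since yeast, oven time are not tight, their duals are 0.
Dual feasibility on the basic columns requires 2·y_flour + 3·y_butter = 40, 2·y_flour + 2·y_butter = 33.
This yields shadow prices y_flour = 9.5, y_butter = 7.
Δz = y_butter·Δb = 7 × (-4) = -28, so new z* = 1655 − 28 = 1627.

1627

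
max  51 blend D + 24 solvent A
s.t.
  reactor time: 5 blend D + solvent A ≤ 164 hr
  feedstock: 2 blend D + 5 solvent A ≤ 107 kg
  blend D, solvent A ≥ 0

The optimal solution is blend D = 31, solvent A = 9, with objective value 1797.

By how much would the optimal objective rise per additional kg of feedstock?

3

Check each constraint at x*: reactor time 164/164 (tight); feedstock 107/107 (tight).
From A_Bᵀ y = c: 5·y_reactor time + 2·y_feedstock = 51; 1·y_reactor time + 5·y_feedstock = 24.
→ y_reactor time = 9 and y_feedstock = 3.
Shadow price of feedstock = 3.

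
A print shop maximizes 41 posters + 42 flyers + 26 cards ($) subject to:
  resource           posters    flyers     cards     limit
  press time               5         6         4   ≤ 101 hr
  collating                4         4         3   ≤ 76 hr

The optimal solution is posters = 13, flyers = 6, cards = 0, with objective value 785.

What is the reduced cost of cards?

-5

Check each constraint at x*: press time 101/101 (tight); collating 76/76 (tight).
From A_Bᵀ y = c: 5·y_press time + 4·y_collating = 41; 6·y_press time + 4·y_collating = 42.
Solving: y_press time = 1, y_collating = 9.
Reduced cost of cards: c₃ − yᵀa₃ = 26 − (1·4 + 9·3) = 26 − 31 = -5.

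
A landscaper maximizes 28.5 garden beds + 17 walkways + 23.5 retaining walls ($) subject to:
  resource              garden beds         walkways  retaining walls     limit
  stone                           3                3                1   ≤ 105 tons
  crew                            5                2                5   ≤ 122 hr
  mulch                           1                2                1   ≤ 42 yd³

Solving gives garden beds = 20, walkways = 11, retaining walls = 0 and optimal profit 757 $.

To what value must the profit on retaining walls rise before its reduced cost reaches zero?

At the optimum: stone uses 93 of 105 (slack = 12); crew uses 122 of 122 (binding); mulch uses 42 of 42 (binding).
By complementary slackness, y = 0 for the non-binding constraint.
From A_Bᵀ y = c: 5·y_crew + 1·y_mulch = 28.5; 2·y_crew + 2·y_mulch = 17.
→ y_crew = 5 and y_mulch = 3.5.
retaining walls enters the basis when its profit ≥ yᵀa₃ = 5·5 + 3.5·1 = 28.5.

28.5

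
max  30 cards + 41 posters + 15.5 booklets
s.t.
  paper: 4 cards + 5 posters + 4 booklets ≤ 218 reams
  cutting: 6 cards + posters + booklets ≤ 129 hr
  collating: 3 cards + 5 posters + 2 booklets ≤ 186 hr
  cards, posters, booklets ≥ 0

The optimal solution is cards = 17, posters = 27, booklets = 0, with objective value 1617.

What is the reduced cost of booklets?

At the optimum: paper uses 203 of 218 (slack = 15); cutting uses 129 of 129 (binding); collating uses 186 of 186 (binding).
Since paper is not tight, its dual is 0.
From A_Bᵀ y = c: 6·y_cutting + 3·y_collating = 30; 1·y_cutting + 5·y_collating = 41.
This yields shadow prices y_cutting = 1, y_collating = 8.
Reduced cost of booklets: c₃ − yᵀa₃ = 15.5 − (1·1 + 8·2) = 15.5 − 17 = -1.5.

-1.5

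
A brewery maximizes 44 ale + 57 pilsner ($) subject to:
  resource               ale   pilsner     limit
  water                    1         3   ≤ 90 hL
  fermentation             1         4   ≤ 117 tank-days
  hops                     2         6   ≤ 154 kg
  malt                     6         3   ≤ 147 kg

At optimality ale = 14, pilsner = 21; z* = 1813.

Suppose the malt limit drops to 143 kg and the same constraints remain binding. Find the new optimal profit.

Check each constraint at x*: water 77/90 (slack 13); fermentation 98/117 (slack 19); hops 154/154 (tight); malt 147/147 (tight).
Slack constraints have shadow price 0 (complementary slackness).
From A_Bᵀ y = c: 2·y_hops + 6·y_malt = 44; 6·y_hops + 3·y_malt = 57.
This yields shadow prices y_hops = 7, y_malt = 5.
Δz = y_malt·Δb = 5 × (-4) = -20, so new z* = 1813 − 20 = 1793.

1793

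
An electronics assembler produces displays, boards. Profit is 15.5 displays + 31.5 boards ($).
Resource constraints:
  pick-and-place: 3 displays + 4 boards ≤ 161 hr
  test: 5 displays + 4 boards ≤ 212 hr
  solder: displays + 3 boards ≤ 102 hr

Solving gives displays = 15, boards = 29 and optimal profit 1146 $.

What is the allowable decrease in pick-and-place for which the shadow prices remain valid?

25

Binding constraints: pick-and-place, solder. The basis is B = [[3,4],[1,3]] with det 5.
Per unit decrease in pick-and-place, x* moves by d = (-0.6, 0.2).
The basis stays optimal until displays reaches 0; allowable decrease = 25 hr.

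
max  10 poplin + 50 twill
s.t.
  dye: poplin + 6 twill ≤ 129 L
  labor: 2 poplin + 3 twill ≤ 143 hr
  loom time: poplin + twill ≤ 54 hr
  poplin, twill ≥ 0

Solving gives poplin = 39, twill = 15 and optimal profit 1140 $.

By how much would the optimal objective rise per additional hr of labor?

0

Check each constraint at x*: dye 129/129 (tight); labor 123/143 (slack 20); loom time 54/54 (tight).
Slack constraints have shadow price 0 (complementary slackness).
Dual feasibility on the basic columns requires 1·y_dye + 1·y_loom time = 10, 6·y_dye + 1·y_loom time = 50.
Solving: y_dye = 8, y_loom time = 2.
Shadow price of labor = 0.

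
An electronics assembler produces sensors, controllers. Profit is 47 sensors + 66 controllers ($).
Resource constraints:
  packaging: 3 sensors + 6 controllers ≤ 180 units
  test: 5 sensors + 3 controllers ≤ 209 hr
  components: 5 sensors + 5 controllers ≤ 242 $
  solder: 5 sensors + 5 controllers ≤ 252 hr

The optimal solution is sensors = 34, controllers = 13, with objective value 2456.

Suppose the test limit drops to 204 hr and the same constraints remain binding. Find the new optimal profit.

2436

At the optimum: packaging uses 180 of 180 (binding); test uses 209 of 209 (binding); components uses 235 of 242 (slack = 7); solder uses 235 of 252 (slack = 17).
Slack constraints have shadow price 0 (complementary slackness).
The binding rows give the dual system: 3·y_packaging + 5·y_test = 47 and 6·y_packaging + 3·y_test = 66.
Solving: y_packaging = 9, y_test = 4.
Δz = y_test·Δb = 4 × (-5) = -20, so new z* = 2456 − 20 = 2436.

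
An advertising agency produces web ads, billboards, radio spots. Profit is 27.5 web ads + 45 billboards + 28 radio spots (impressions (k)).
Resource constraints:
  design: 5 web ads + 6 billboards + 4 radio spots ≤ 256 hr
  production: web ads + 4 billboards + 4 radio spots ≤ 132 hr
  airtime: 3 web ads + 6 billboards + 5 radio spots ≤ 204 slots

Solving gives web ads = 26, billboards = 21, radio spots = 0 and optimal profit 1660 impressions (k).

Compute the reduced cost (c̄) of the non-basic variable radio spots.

At the optimum: design uses 256 of 256 (binding); production uses 110 of 132 (slack = 22); airtime uses 204 of 204 (binding).
Slack constraints have shadow price 0 (complementary slackness).
Dual feasibility on the basic columns requires 5·y_design + 3·y_airtime = 27.5, 6·y_design + 6·y_airtime = 45.
Solving: y_design = 2.5, y_airtime = 5.
Reduced cost of radio spots: c₃ − yᵀa₃ = 28 − (2.5·4 + 5·5) = 28 − 35 = -7.

-7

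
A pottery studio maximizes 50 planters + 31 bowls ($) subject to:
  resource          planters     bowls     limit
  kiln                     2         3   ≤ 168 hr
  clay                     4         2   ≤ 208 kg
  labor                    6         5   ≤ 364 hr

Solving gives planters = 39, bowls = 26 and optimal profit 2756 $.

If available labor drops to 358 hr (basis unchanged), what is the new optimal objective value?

2738

Check each constraint at x*: kiln 156/168 (slack 12); clay 208/208 (tight); labor 364/364 (tight).
Since kiln is not tight, its dual is 0.
The binding rows give the dual system: 4·y_clay + 6·y_labor = 50 and 2·y_clay + 5·y_labor = 31.
→ y_clay = 8 and y_labor = 3.
Δz = y_labor·Δb = 3 × (-6) = -18, so new z* = 2756 − 18 = 2738.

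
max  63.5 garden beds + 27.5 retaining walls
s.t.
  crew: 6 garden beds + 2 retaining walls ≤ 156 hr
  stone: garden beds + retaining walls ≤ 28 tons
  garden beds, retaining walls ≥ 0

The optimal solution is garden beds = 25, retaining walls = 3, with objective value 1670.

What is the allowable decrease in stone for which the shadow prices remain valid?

Binding constraints: crew, stone. The basis is B = [[6,2],[1,1]] with det 4.
Per unit decrease in stone, x* moves by d = (0.5, -1.5).
The basis stays optimal until retaining walls reaches 0; allowable decrease = 2 tons.

2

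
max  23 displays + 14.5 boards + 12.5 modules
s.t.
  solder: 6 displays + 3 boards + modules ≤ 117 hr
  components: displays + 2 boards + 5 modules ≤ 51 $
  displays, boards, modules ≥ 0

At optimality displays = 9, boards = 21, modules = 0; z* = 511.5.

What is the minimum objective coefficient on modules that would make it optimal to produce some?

13.5

At the optimum: solder uses 117 of 117 (binding); components uses 51 of 51 (binding).
From A_Bᵀ y = c: 6·y_solder + 1·y_components = 23; 3·y_solder + 2·y_components = 14.5.
Solving: y_solder = 3.5, y_components = 2.
modules enters the basis when its profit ≥ yᵀa₃ = 3.5·1 + 2·5 = 13.5.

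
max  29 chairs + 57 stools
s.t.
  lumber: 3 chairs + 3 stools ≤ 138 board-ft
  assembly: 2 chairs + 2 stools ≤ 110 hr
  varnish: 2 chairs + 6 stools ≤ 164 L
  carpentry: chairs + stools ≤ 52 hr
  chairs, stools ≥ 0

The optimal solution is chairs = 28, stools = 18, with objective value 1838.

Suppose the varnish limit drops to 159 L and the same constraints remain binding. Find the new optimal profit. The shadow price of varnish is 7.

1803

Δb = -5, so new z* = 1838 + (7)·(-5) = 1838 − 35 = 1803.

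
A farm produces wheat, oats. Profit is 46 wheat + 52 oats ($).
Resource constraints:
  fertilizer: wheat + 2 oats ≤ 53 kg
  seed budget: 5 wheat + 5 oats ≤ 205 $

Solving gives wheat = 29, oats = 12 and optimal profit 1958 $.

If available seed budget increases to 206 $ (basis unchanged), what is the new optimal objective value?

1966

Check each constraint at x*: fertilizer 53/53 (tight); seed budget 205/205 (tight).
Dual feasibility on the basic columns requires 1·y_fertilizer + 5·y_seed budget = 46, 2·y_fertilizer + 5·y_seed budget = 52.
Solving: y_fertilizer = 6, y_seed budget = 8.
Δz = y_seed budget·Δb = 8 × (1) = 8, so new z* = 1958 + 8 = 1966.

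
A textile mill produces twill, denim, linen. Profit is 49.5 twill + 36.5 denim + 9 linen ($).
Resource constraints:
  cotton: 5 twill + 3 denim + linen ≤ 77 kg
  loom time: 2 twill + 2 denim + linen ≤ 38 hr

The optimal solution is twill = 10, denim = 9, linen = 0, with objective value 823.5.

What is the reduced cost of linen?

At the optimum: cotton uses 77 of 77 (binding); loom time uses 38 of 38 (binding).
Dual feasibility on the basic columns requires 5·y_cotton + 2·y_loom time = 49.5, 3·y_cotton + 2·y_loom time = 36.5.
→ y_cotton = 6.5 and y_loom time = 8.5.
Reduced cost of linen: c₃ − yᵀa₃ = 9 − (6.5·1 + 8.5·1) = 9 − 15 = -6.

-6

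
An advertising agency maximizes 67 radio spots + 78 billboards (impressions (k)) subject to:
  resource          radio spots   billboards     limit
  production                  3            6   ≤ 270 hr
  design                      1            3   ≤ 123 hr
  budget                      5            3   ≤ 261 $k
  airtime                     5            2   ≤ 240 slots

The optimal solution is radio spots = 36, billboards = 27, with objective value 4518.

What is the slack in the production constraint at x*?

production used = 3·36 + 6·27 = 270; slack = 270 − 270 = 0.

0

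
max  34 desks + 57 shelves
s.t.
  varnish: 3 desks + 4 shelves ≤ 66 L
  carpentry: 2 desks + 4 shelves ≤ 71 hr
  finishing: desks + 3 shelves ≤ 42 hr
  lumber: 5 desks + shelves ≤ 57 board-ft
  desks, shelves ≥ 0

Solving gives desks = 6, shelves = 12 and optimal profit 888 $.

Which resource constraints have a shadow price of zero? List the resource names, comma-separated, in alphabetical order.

carpentry, lumber

varnish: 66/66 (binding)
carpentry: 60/71 (slack 11)
finishing: 42/42 (binding)
lumber: 42/57 (slack 15)
By complementary slackness, a constraint with positive slack has shadow price 0 → carpentry, lumber.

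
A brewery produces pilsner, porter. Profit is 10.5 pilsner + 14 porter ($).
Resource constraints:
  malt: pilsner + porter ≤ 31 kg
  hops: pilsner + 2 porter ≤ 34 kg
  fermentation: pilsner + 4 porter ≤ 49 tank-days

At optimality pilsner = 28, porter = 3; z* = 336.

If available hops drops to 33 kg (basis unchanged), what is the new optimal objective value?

At the optimum: malt uses 31 of 31 (binding); hops uses 34 of 34 (binding); fermentation uses 40 of 49 (slack = 9).
By complementary slackness, y = 0 for the non-binding constraint.
Dual feasibility on the basic columns requires 1·y_malt + 1·y_hops = 10.5, 1·y_malt + 2·y_hops = 14.
→ y_malt = 7 and y_hops = 3.5.
Δz = y_hops·Δb = 3.5 × (-1) = -3.5, so new z* = 336 − 3.5 = 332.5.

332.5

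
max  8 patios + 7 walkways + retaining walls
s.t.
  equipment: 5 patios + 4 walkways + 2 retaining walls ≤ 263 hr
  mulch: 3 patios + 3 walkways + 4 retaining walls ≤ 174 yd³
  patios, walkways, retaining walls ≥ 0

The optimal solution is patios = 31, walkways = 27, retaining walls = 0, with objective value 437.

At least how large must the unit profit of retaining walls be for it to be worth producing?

6

At the optimum: equipment uses 263 of 263 (binding); mulch uses 174 of 174 (binding).
From A_Bᵀ y = c: 5·y_equipment + 3·y_mulch = 8; 4·y_equipment + 3·y_mulch = 7.
This yields shadow prices y_equipment = 1, y_mulch = 1.
retaining walls enters the basis when its profit ≥ yᵀa₃ = 1·2 + 1·4 = 6.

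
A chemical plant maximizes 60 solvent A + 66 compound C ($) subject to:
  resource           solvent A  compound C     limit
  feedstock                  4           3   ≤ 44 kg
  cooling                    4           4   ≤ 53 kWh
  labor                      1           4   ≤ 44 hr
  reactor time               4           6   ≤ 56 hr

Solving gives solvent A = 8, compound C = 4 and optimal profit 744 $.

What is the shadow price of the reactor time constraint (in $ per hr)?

Check each constraint at x*: feedstock 44/44 (tight); cooling 48/53 (slack 5); labor 24/44 (slack 20); reactor time 56/56 (tight).
Slack constraints have shadow price 0 (complementary slackness).
The binding rows give the dual system: 4·y_feedstock + 4·y_reactor time = 60 and 3·y_feedstock + 6·y_reactor time = 66.
This yields shadow prices y_feedstock = 8, y_reactor time = 7.
Shadow price of reactor time = 7.

7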